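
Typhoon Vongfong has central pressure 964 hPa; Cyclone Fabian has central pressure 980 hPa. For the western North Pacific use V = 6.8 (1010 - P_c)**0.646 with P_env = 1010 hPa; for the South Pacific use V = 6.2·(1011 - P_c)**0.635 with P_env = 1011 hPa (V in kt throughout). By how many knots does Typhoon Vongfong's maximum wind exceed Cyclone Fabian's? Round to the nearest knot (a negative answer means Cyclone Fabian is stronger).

Typhoon Vongfong: ΔP = 46; V ≈ 6.8 × 46^0.646 ≈ 80.66 kt.
Cyclone Fabian: ΔP = 31; V ≈ 6.2 × 31^0.635 ≈ 54.88 kt.
Difference ≈ 80.66 − 54.88 = 25.78 → 26 kt.

26 kt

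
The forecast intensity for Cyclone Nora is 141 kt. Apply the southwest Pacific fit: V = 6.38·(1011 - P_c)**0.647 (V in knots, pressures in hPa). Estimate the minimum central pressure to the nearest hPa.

891 hPa

ΔP = (V / 6.38)^(1/0.647) = (141/6.38)^1.546.
141/6.38 = 22.100; 22.100^1.546 ≈ 119.65 hPa.
P_c = 1011 − 119.65 = 891.35 ≈ 891 hPa.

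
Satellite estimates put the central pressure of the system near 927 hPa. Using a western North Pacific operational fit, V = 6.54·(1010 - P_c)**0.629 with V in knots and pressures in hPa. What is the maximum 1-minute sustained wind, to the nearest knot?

105 kt

ΔP = 1010 − 927 = 83 hPa.
83^0.629 ≈ 16.110.
V ≈ 6.54 × 16.110 ≈ 105.4 kt.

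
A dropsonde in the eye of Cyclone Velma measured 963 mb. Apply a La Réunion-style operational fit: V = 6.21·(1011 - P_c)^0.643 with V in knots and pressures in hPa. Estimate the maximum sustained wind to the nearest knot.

75 kt

ΔP = 1011 − 963 = 48 mb.
48^0.643 ≈ 12.051.
V ≈ 6.21 × 12.051 ≈ 74.8 kt.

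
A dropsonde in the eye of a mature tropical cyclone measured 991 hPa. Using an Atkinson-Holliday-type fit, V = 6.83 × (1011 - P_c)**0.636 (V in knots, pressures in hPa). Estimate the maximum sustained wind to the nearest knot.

46 kt

ΔP = 1011 − 991 = 20 hPa.
20^0.636 ≈ 6.721.
V ≈ 6.83 × 6.721 ≈ 45.9 kt.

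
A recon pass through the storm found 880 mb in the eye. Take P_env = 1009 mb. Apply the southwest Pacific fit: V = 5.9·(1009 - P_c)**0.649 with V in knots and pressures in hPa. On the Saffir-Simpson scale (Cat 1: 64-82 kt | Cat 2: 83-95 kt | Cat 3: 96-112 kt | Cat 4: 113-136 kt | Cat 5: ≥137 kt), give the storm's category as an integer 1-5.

ΔP = 1009 − 880 = 129 mb.
V ≈ 5.9 × 129^0.649 = 5.9 × 23.43 ≈ 138 kt.
138 kt falls in the Category 5 band.

5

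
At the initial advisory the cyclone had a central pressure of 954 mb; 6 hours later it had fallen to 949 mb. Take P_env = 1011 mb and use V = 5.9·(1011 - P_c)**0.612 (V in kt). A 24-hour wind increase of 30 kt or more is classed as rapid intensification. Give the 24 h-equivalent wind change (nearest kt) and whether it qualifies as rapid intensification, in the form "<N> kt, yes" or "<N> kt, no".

V₁: ΔP = 57, V ≈ 5.9 × 57^0.612 ≈ 70.06 kt.
V₂: ΔP = 62, V ≈ 5.9 × 62^0.612 ≈ 73.76 kt.
ΔV over 6 h = 3.70 kt → 24 h equivalent = 3.70 × 24/6 ≈ 14.80 kt.
15 kt < 30 kt ⇒ not rapid intensification.

15 kt, no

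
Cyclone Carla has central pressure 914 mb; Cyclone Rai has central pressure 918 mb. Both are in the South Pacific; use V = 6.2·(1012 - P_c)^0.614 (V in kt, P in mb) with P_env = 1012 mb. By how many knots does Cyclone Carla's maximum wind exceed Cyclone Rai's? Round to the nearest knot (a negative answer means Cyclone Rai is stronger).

3 kt

Cyclone Carla: ΔP = 98; V ≈ 6.2 × 98^0.614 ≈ 103.52 kt.
Cyclone Rai: ΔP = 94; V ≈ 6.2 × 94^0.614 ≈ 100.90 kt.
Difference ≈ 103.52 − 100.90 = 2.62 → 3 kt.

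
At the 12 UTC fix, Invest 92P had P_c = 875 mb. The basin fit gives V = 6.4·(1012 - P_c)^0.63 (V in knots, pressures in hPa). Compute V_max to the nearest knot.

ΔP = 1012 − 875 = 137 mb.
137^0.63 ≈ 22.189.
V ≈ 6.4 × 22.189 ≈ 142.0 kt.

142 kt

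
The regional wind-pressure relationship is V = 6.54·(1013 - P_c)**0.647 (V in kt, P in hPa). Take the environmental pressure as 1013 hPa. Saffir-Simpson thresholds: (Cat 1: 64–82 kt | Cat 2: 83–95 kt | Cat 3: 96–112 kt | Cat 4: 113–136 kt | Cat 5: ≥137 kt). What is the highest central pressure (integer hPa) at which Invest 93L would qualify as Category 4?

Category 4 begins at V = 113 kt.
Required ΔP = (113/6.54)^(1/0.647) = 17.278^1.546 ≈ 81.79 hPa.
P_c ≤ 1013 − 81.79 = 931.21, so the highest integer P_c is 931 hPa.

931 hPa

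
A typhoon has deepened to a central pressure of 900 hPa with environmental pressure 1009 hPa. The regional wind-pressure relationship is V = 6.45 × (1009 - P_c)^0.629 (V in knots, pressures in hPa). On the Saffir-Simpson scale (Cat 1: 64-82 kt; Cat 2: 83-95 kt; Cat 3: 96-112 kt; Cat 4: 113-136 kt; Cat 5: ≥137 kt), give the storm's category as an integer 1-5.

ΔP = 1009 − 900 = 109 hPa.
V ≈ 6.45 × 109^0.629 = 6.45 × 19.12 ≈ 123 kt.
123 kt falls in the Category 4 band.

4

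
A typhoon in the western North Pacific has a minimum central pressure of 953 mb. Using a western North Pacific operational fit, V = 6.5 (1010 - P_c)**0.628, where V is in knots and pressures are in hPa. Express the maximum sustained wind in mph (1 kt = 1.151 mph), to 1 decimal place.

ΔP = 1010 − 953 = 57 mb.
V ≈ 6.5 × 57^0.628 = 6.5 × 12.667 ≈ 82.338 kt.
82.338 × 1.151 ≈ 94.77 mph → 94.8 mph.

94.8 mph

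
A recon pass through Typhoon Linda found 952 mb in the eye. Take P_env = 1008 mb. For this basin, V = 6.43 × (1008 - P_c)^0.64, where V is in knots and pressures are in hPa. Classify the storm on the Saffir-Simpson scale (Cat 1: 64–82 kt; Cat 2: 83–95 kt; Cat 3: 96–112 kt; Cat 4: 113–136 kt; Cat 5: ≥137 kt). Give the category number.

ΔP = 1008 − 952 = 56 mb.
V ≈ 6.43 × 56^0.64 = 6.43 × 13.15 ≈ 85 kt.
85 kt falls in the Category 2 band.

2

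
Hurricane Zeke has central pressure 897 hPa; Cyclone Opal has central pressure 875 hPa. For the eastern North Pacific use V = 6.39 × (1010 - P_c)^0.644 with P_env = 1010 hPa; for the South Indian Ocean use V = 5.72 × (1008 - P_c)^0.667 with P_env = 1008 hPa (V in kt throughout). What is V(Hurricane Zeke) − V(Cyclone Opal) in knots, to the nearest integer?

Hurricane Zeke: ΔP = 113; V ≈ 6.39 × 113^0.644 ≈ 134.18 kt.
Cyclone Opal: ΔP = 133; V ≈ 5.72 × 133^0.667 ≈ 149.28 kt.
Difference ≈ 134.18 − 149.28 = -15.10 → -15 kt.

-15 kt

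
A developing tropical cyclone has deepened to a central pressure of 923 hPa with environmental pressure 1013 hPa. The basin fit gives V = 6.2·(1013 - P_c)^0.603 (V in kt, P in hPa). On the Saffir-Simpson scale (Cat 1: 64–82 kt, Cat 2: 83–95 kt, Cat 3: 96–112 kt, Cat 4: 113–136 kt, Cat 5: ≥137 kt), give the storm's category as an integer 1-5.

2

ΔP = 1013 − 923 = 90 hPa.
V ≈ 6.2 × 90^0.603 = 6.2 × 15.08 ≈ 93 kt.
93 kt falls in the Category 2 band.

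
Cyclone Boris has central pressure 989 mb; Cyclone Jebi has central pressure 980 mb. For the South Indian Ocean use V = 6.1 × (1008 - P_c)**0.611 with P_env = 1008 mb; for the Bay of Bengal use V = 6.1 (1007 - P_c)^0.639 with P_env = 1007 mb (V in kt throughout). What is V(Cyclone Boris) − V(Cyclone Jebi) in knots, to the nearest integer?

-13 kt

Cyclone Boris: ΔP = 19; V ≈ 6.1 × 19^0.611 ≈ 36.87 kt.
Cyclone Jebi: ΔP = 27; V ≈ 6.1 × 27^0.639 ≈ 50.12 kt.
Difference ≈ 36.87 − 50.12 = -13.25 → -13 kt.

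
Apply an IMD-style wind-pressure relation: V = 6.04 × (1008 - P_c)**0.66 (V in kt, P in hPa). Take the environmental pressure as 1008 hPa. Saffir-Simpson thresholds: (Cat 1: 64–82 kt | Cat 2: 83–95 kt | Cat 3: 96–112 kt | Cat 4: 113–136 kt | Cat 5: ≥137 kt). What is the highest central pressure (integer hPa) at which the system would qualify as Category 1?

972 hPa

Category 1 begins at V = 64 kt.
Required ΔP = (64/6.04)^(1/0.66) = 10.596^1.515 ≈ 35.75 hPa.
P_c ≤ 1008 − 35.75 = 972.25, so the highest integer P_c is 972 hPa.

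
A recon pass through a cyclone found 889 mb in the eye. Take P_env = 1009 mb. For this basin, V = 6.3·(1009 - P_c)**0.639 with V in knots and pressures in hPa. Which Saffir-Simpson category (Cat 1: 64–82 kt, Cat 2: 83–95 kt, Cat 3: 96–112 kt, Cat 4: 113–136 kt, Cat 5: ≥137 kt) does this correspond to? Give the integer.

ΔP = 1009 − 889 = 120 mb.
V ≈ 6.3 × 120^0.639 = 6.3 × 21.31 ≈ 134 kt.
134 kt falls in the Category 4 band.

4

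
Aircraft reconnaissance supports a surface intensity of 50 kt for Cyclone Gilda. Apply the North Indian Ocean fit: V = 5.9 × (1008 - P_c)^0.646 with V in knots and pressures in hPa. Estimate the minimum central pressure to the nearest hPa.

ΔP = (V / 5.9)^(1/0.646) = (50/5.9)^1.548.
50/5.9 = 8.475; 8.475^1.548 ≈ 27.33 hPa.
P_c = 1008 − 27.33 = 980.67 ≈ 981 hPa.

981 hPa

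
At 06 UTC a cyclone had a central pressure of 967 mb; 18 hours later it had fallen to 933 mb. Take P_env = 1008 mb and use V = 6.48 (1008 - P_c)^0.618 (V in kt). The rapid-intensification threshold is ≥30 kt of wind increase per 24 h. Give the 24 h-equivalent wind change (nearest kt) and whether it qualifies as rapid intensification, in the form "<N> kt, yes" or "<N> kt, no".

V₁: ΔP = 41, V ≈ 6.48 × 41^0.618 ≈ 64.31 kt.
V₂: ΔP = 75, V ≈ 6.48 × 75^0.618 ≈ 93.40 kt.
ΔV over 18 h = 29.09 kt → 24 h equivalent = 29.09 × 24/18 ≈ 38.79 kt.
39 kt ≥ 30 kt ⇒ rapid intensification.

39 kt, yes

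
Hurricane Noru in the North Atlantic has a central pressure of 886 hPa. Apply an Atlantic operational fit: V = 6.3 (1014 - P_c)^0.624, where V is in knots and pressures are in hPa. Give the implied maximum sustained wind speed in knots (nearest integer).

130 kt

ΔP = 1014 − 886 = 128 hPa.
128^0.624 ≈ 20.649.
V ≈ 6.3 × 20.649 ≈ 130.1 kt.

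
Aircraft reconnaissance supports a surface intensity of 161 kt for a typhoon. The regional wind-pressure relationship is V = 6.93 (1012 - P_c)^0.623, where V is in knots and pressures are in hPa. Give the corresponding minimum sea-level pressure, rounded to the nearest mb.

ΔP = (V / 6.93)^(1/0.623) = (161/6.93)^1.605.
161/6.93 = 23.232; 23.232^1.605 ≈ 155.87 mb.
P_c = 1012 − 155.87 = 856.13 ≈ 856 mb.

856 mb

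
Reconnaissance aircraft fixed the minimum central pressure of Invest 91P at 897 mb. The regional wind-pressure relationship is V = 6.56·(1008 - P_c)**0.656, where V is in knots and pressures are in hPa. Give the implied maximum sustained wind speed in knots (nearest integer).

ΔP = 1008 − 897 = 111 mb.
111^0.656 ≈ 21.965.
V ≈ 6.56 × 21.965 ≈ 144.1 kt.

144 kt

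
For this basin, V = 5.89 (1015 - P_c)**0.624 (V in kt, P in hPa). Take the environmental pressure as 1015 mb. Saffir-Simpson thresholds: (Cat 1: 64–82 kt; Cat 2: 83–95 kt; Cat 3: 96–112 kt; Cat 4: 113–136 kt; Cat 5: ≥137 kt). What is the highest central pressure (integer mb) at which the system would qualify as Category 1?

Category 1 begins at V = 64 kt.
Required ΔP = (64/5.89)^(1/0.624) = 10.866^1.603 ≈ 45.75 mb.
P_c ≤ 1015 − 45.75 = 969.25, so the highest integer P_c is 969 mb.

969 mb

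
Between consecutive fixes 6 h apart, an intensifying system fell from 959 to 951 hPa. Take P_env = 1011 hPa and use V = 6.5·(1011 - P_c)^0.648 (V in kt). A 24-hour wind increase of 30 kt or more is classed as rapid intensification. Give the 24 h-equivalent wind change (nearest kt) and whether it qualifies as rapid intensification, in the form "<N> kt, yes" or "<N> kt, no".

33 kt, yes

V₁: ΔP = 52, V ≈ 6.5 × 52^0.648 ≈ 84.12 kt.
V₂: ΔP = 60, V ≈ 6.5 × 60^0.648 ≈ 92.29 kt.
ΔV over 6 h = 8.17 kt → 24 h equivalent = 8.17 × 24/6 ≈ 32.68 kt.
33 kt ≥ 30 kt ⇒ rapid intensification.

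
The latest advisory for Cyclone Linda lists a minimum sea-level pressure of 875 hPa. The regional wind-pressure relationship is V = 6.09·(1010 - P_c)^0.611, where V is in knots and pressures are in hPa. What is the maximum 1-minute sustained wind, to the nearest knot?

122 kt

ΔP = 1010 − 875 = 135 hPa.
135^0.611 ≈ 20.028.
V ≈ 6.09 × 20.028 ≈ 122.0 kt.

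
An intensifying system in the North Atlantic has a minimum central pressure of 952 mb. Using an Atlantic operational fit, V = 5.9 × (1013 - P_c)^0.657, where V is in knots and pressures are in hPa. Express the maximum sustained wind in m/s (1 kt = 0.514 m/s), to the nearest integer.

45 m/s

ΔP = 1013 − 952 = 61 mb.
V ≈ 5.9 × 61^0.657 = 5.9 × 14.892 ≈ 87.865 kt.
87.865 × 0.514 ≈ 45.16 m/s → 45 m/s.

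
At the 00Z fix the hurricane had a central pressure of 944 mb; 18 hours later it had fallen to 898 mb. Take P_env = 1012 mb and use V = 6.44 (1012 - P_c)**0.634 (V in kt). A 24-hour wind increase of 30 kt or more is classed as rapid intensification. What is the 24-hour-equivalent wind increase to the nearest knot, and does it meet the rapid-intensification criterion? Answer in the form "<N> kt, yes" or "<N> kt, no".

48 kt, yes

V₁: ΔP = 68, V ≈ 6.44 × 68^0.634 ≈ 93.48 kt.
V₂: ΔP = 114, V ≈ 6.44 × 114^0.634 ≈ 129.71 kt.
ΔV over 18 h = 36.23 kt → 24 h equivalent = 36.23 × 24/18 ≈ 48.31 kt.
48 kt ≥ 30 kt ⇒ rapid intensification.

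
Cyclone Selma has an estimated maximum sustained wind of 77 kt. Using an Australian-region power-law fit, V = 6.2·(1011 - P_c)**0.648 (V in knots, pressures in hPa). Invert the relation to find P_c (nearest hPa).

962 hPa

ΔP = (V / 6.2)^(1/0.648) = (77/6.2)^1.543.
77/6.2 = 12.419; 12.419^1.543 ≈ 48.80 hPa.
P_c = 1011 − 48.80 = 962.20 ≈ 962 hPa.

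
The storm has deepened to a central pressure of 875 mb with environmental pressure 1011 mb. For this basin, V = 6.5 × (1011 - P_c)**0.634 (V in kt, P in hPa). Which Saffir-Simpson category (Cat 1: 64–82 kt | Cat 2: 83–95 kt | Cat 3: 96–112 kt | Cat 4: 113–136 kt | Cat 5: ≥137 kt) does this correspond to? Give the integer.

ΔP = 1011 − 875 = 136 mb.
V ≈ 6.5 × 136^0.634 = 6.5 × 22.52 ≈ 146 kt.
146 kt falls in the Category 5 band.

5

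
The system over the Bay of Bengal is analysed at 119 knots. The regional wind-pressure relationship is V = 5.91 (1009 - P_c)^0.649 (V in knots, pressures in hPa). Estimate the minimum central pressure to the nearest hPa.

ΔP = (V / 5.91)^(1/0.649) = (119/5.91)^1.541.
119/5.91 = 20.135; 20.135^1.541 ≈ 102.14 hPa.
P_c = 1009 − 102.14 = 906.86 ≈ 907 hPa.

907 hPa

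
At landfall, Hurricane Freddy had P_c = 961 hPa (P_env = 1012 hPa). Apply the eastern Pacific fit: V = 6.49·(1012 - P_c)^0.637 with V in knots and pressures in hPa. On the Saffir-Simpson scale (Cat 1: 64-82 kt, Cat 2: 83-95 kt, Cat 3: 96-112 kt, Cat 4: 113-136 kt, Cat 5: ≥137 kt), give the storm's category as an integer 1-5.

1

ΔP = 1012 − 961 = 51 hPa.
V ≈ 6.49 × 51^0.637 = 6.49 × 12.24 ≈ 79 kt.
79 kt falls in the Category 1 band.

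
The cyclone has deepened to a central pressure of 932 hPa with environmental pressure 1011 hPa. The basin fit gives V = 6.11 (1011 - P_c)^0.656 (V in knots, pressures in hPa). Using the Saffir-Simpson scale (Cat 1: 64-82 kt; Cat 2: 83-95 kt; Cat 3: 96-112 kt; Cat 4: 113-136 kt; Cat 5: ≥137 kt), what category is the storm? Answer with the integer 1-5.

ΔP = 1011 − 932 = 79 hPa.
V ≈ 6.11 × 79^0.656 = 6.11 × 17.57 ≈ 107 kt.
107 kt falls in the Category 3 band.

3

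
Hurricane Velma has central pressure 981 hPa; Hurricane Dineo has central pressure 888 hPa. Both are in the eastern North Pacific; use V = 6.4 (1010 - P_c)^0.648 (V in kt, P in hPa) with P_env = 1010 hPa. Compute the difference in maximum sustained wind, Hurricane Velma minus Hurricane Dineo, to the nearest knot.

Hurricane Velma: ΔP = 29; V ≈ 6.4 × 29^0.648 ≈ 56.73 kt.
Hurricane Dineo: ΔP = 122; V ≈ 6.4 × 122^0.648 ≈ 143.93 kt.
Difference ≈ 56.73 − 143.93 = -87.20 → -87 kt.

-87 kt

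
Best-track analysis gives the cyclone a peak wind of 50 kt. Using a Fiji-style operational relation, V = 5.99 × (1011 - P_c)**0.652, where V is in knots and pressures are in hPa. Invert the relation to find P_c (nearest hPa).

985 hPa

ΔP = (V / 5.99)^(1/0.652) = (50/5.99)^1.534.
50/5.99 = 8.347; 8.347^1.534 ≈ 25.91 hPa.
P_c = 1011 − 25.91 = 985.09 ≈ 985 hPa.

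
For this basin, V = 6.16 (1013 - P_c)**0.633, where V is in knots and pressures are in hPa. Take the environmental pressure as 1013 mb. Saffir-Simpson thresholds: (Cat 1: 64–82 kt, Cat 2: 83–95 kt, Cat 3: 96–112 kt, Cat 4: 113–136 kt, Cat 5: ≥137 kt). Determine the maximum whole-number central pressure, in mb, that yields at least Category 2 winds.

952 mb

Category 2 begins at V = 83 kt.
Required ΔP = (83/6.16)^(1/0.633) = 13.474^1.580 ≈ 60.86 mb.
P_c ≤ 1013 − 60.86 = 952.14, so the highest integer P_c is 952 mb.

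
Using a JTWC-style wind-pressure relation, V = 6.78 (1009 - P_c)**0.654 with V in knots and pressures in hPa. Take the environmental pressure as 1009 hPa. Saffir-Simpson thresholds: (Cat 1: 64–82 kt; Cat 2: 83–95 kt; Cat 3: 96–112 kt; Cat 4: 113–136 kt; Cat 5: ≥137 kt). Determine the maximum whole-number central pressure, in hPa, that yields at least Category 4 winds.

935 hPa

Category 4 begins at V = 113 kt.
Required ΔP = (113/6.78)^(1/0.654) = 16.667^1.529 ≈ 73.84 hPa.
P_c ≤ 1009 − 73.84 = 935.16, so the highest integer P_c is 935 hPa.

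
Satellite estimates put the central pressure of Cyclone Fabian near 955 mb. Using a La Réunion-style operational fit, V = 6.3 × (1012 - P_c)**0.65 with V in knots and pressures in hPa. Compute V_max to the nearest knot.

ΔP = 1012 − 955 = 57 mb.
57^0.65 ≈ 13.846.
V ≈ 6.3 × 13.846 ≈ 87.2 kt.

87 kt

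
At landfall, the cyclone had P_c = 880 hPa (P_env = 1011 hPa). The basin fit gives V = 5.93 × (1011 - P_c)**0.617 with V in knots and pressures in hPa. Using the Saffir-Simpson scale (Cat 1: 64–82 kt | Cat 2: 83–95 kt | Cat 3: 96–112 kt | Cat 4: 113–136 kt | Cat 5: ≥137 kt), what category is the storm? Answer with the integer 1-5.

ΔP = 1011 − 880 = 131 hPa.
V ≈ 5.93 × 131^0.617 = 5.93 × 20.25 ≈ 120 kt.
120 kt falls in the Category 4 band.

4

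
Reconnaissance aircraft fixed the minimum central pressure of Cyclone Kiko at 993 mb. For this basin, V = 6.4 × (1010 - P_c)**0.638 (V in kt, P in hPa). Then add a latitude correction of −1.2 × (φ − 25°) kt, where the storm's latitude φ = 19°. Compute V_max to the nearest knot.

ΔP = 1010 − 993 = 17 mb.
17^0.638 ≈ 6.096.
V ≈ 6.4 × 6.096 ≈ 39.0 kt.
Latitude correction: −1.2 × (19 − 25) = 7.2 kt.
Corrected V ≈ 46.2 kt → 46 kt.

46 kt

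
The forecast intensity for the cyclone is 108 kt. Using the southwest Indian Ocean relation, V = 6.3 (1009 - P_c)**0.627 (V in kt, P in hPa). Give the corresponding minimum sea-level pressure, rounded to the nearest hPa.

916 hPa

ΔP = (V / 6.3)^(1/0.627) = (108/6.3)^1.595.
108/6.3 = 17.143; 17.143^1.595 ≈ 92.95 hPa.
P_c = 1009 − 92.95 = 916.05 ≈ 916 hPa.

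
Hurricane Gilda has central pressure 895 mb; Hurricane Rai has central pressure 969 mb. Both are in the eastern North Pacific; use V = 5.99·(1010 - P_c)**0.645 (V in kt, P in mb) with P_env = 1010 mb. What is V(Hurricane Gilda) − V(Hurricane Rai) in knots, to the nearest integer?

Hurricane Gilda: ΔP = 115; V ≈ 5.99 × 115^0.645 ≈ 127.81 kt.
Hurricane Rai: ΔP = 41; V ≈ 5.99 × 41^0.645 ≈ 65.72 kt.
Difference ≈ 127.81 − 65.72 = 62.09 → 62 kt.

62 kt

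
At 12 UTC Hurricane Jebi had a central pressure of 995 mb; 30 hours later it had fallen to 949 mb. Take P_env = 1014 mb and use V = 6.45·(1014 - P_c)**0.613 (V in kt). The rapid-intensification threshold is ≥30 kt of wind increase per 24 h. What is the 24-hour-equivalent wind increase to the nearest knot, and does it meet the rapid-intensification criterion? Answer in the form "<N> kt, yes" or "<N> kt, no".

V₁: ΔP = 19, V ≈ 6.45 × 19^0.613 ≈ 39.21 kt.
V₂: ΔP = 65, V ≈ 6.45 × 65^0.613 ≈ 83.34 kt.
ΔV over 30 h = 44.13 kt → 24 h equivalent = 44.13 × 24/30 ≈ 35.30 kt.
35 kt ≥ 30 kt ⇒ rapid intensification.

35 kt, yes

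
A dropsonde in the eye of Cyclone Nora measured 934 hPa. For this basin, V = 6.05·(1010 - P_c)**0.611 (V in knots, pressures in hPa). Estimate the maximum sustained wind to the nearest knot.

ΔP = 1010 − 934 = 76 hPa.
76^0.611 ≈ 14.099.
V ≈ 6.05 × 14.099 ≈ 85.3 kt.

85 kt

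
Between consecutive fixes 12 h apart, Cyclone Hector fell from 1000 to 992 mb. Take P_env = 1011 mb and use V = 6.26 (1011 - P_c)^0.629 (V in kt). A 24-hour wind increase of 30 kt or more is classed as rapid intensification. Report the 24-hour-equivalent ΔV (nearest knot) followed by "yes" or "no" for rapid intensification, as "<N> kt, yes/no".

V₁: ΔP = 11, V ≈ 6.26 × 11^0.629 ≈ 28.29 kt.
V₂: ΔP = 19, V ≈ 6.26 × 19^0.629 ≈ 39.89 kt.
ΔV over 12 h = 11.60 kt → 24 h equivalent = 11.60 × 24/12 ≈ 23.20 kt.
23 kt < 30 kt ⇒ not rapid intensification.

23 kt, no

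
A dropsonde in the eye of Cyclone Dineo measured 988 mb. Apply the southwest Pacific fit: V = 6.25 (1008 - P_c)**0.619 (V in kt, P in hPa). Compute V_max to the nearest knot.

40 kt

ΔP = 1008 − 988 = 20 mb.
20^0.619 ≈ 6.388.
V ≈ 6.25 × 6.388 ≈ 39.9 kt.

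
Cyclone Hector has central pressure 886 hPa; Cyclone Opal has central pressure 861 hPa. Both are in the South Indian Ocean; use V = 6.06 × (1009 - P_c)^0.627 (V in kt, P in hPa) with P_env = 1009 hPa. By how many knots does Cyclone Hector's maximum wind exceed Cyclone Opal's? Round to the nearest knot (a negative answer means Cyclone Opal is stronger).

-15 kt

Cyclone Hector: ΔP = 123; V ≈ 6.06 × 123^0.627 ≈ 123.83 kt.
Cyclone Opal: ΔP = 148; V ≈ 6.06 × 148^0.627 ≈ 139.07 kt.
Difference ≈ 123.83 − 139.07 = -15.24 → -15 kt.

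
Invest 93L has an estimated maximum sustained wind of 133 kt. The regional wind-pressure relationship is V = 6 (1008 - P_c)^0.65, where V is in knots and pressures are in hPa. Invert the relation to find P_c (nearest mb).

ΔP = (V / 6)^(1/0.65) = (133/6)^1.538.
133/6 = 22.167; 22.167^1.538 ≈ 117.57 mb.
P_c = 1008 − 117.57 = 890.43 ≈ 890 mb.

890 mb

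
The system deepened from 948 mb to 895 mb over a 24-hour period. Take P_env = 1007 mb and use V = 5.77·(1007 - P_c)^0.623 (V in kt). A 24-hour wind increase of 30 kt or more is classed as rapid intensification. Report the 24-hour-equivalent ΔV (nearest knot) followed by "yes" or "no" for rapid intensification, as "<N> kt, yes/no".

36 kt, yes

V₁: ΔP = 59, V ≈ 5.77 × 59^0.623 ≈ 73.18 kt.
V₂: ΔP = 112, V ≈ 5.77 × 112^0.623 ≈ 109.10 kt.
ΔV over 24 h = 35.92 kt → 24 h equivalent = 35.92 × 24/24 ≈ 35.92 kt.
36 kt ≥ 30 kt ⇒ rapid intensification.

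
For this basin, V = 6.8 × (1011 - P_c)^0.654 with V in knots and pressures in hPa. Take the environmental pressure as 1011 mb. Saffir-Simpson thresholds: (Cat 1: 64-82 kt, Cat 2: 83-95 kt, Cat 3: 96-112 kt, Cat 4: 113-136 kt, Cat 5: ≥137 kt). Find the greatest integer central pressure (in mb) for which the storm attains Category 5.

912 mb

Category 5 begins at V = 137 kt.
Required ΔP = (137/6.8)^(1/0.654) = 20.147^1.529 ≈ 98.68 mb.
P_c ≤ 1011 − 98.68 = 912.32, so the highest integer P_c is 912 mb.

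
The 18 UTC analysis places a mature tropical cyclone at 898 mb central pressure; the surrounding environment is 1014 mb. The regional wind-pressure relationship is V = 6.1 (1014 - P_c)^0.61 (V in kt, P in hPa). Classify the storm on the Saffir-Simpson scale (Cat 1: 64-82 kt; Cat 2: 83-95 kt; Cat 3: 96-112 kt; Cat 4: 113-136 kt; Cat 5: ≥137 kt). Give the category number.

3

ΔP = 1014 − 898 = 116 mb.
V ≈ 6.1 × 116^0.61 = 6.1 × 18.17 ≈ 111 kt.
111 kt falls in the Category 3 band.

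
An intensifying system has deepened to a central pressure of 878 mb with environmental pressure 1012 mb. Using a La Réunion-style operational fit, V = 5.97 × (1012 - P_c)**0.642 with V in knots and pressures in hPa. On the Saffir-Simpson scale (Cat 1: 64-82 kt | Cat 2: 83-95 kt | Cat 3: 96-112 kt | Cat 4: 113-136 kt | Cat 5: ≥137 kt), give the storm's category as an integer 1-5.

ΔP = 1012 − 878 = 134 mb.
V ≈ 5.97 × 134^0.642 = 5.97 × 23.21 ≈ 139 kt.
139 kt falls in the Category 5 band.

5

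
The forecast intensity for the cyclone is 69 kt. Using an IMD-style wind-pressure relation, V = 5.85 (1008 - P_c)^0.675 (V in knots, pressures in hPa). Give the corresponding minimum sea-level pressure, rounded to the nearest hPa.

969 hPa

ΔP = (V / 5.85)^(1/0.675) = (69/5.85)^1.481.
69/5.85 = 11.795; 11.795^1.481 ≈ 38.70 hPa.
P_c = 1008 − 38.70 = 969.30 ≈ 969 hPa.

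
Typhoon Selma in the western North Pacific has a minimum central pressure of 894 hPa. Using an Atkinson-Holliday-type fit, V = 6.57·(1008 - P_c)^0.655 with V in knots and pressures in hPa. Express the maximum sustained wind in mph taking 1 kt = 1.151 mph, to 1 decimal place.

168.2 mph

ΔP = 1008 − 894 = 114 hPa.
V ≈ 6.57 × 114^0.655 = 6.57 × 22.247 ≈ 146.163 kt.
146.163 × 1.151 ≈ 168.23 mph → 168.2 mph.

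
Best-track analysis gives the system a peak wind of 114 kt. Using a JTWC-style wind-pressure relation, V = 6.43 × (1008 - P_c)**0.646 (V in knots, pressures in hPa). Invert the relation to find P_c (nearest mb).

922 mb

ΔP = (V / 6.43)^(1/0.646) = (114/6.43)^1.548.
114/6.43 = 17.729; 17.729^1.548 ≈ 85.70 mb.
P_c = 1008 − 85.70 = 922.30 ≈ 922 mb.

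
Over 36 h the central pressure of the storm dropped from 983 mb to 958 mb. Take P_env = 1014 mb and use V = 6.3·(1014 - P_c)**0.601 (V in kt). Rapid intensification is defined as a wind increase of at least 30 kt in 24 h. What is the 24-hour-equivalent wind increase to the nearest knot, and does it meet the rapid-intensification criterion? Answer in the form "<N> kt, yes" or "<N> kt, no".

V₁: ΔP = 31, V ≈ 6.3 × 31^0.601 ≈ 49.62 kt.
V₂: ΔP = 56, V ≈ 6.3 × 56^0.601 ≈ 70.79 kt.
ΔV over 36 h = 21.17 kt → 24 h equivalent = 21.17 × 24/36 ≈ 14.11 kt.
14 kt < 30 kt ⇒ not rapid intensification.

14 kt, no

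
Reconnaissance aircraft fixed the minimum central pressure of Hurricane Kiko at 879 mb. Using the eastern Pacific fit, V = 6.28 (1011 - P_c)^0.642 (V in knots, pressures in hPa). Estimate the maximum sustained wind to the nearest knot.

144 kt

ΔP = 1011 − 879 = 132 mb.
132^0.642 ≈ 22.983.
V ≈ 6.28 × 22.983 ≈ 144.3 kt.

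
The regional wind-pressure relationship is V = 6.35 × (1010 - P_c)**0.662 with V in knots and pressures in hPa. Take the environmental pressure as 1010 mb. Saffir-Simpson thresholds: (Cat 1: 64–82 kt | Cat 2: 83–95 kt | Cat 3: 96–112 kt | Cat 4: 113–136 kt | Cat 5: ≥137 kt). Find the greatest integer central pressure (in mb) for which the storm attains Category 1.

977 mb

Category 1 begins at V = 64 kt.
Required ΔP = (64/6.35)^(1/0.662) = 10.079^1.511 ≈ 32.79 mb.
P_c ≤ 1010 − 32.79 = 977.21, so the highest integer P_c is 977 mb.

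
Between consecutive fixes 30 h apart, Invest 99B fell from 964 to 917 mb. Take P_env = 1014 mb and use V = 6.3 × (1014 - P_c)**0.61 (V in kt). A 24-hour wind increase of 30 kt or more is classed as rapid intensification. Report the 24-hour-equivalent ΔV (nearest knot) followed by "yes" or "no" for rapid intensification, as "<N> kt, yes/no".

27 kt, no

V₁: ΔP = 50, V ≈ 6.3 × 50^0.61 ≈ 68.50 kt.
V₂: ΔP = 97, V ≈ 6.3 × 97^0.61 ≈ 102.63 kt.
ΔV over 30 h = 34.13 kt → 24 h equivalent = 34.13 × 24/30 ≈ 27.30 kt.
27 kt < 30 kt ⇒ not rapid intensification.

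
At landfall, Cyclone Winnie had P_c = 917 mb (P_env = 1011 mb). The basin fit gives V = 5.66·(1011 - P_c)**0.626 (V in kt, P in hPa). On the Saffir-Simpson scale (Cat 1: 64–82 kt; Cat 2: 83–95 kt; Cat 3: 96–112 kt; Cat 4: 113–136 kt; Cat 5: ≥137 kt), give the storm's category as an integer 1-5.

ΔP = 1011 − 917 = 94 mb.
V ≈ 5.66 × 94^0.626 = 5.66 × 17.19 ≈ 97 kt.
97 kt falls in the Category 3 band.

3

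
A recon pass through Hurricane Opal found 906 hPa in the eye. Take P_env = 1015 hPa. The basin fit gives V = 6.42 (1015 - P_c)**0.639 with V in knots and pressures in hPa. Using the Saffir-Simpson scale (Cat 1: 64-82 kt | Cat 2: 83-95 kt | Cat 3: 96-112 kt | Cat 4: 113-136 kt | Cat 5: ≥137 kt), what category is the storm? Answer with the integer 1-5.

4

ΔP = 1015 − 906 = 109 hPa.
V ≈ 6.42 × 109^0.639 = 6.42 × 20.04 ≈ 129 kt.
129 kt falls in the Category 4 band.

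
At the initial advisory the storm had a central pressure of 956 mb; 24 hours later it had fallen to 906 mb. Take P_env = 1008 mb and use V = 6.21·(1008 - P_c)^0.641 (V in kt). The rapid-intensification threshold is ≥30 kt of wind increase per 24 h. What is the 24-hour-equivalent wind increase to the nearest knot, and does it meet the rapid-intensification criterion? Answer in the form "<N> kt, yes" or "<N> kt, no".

42 kt, yes

V₁: ΔP = 52, V ≈ 6.21 × 52^0.641 ≈ 78.17 kt.
V₂: ΔP = 102, V ≈ 6.21 × 102^0.641 ≈ 120.39 kt.
ΔV over 24 h = 42.22 kt → 24 h equivalent = 42.22 × 24/24 ≈ 42.22 kt.
42 kt ≥ 30 kt ⇒ rapid intensification.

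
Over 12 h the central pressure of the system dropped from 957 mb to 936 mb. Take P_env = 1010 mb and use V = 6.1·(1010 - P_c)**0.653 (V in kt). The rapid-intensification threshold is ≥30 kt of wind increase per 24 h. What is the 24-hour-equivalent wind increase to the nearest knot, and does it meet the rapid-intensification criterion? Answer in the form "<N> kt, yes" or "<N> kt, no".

V₁: ΔP = 53, V ≈ 6.1 × 53^0.653 ≈ 81.52 kt.
V₂: ΔP = 74, V ≈ 6.1 × 74^0.653 ≈ 101.38 kt.
ΔV over 12 h = 19.86 kt → 24 h equivalent = 19.86 × 24/12 ≈ 39.72 kt.
40 kt ≥ 30 kt ⇒ rapid intensification.

40 kt, yes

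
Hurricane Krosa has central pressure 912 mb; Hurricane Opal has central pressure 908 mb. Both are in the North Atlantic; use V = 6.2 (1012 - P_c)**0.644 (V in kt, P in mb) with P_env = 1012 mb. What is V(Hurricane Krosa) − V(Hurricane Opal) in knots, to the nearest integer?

-3 kt

Hurricane Krosa: ΔP = 100; V ≈ 6.2 × 100^0.644 ≈ 120.33 kt.
Hurricane Opal: ΔP = 104; V ≈ 6.2 × 104^0.644 ≈ 123.41 kt.
Difference ≈ 120.33 − 123.41 = -3.08 → -3 kt.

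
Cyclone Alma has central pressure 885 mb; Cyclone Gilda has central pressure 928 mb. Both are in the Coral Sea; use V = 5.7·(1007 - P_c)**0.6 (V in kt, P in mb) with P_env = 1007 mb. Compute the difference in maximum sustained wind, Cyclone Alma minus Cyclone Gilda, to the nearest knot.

Cyclone Alma: ΔP = 122; V ≈ 5.7 × 122^0.6 ≈ 101.79 kt.
Cyclone Gilda: ΔP = 79; V ≈ 5.7 × 79^0.6 ≈ 78.42 kt.
Difference ≈ 101.79 − 78.42 = 23.37 → 23 kt.

23 kt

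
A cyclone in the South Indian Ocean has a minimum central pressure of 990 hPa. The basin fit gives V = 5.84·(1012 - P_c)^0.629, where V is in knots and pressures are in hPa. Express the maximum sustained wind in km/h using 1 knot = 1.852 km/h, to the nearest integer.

76 km/h

ΔP = 1012 − 990 = 22 hPa.
V ≈ 5.84 × 22^0.629 = 5.84 × 6.988 ≈ 40.813 kt.
40.813 × 1.852 ≈ 75.59 km/h → 76 km/h.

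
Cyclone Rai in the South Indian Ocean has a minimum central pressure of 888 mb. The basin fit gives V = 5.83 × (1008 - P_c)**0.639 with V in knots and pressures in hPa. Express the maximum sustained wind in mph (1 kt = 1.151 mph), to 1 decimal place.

ΔP = 1008 − 888 = 120 mb.
V ≈ 5.83 × 120^0.639 = 5.83 × 21.311 ≈ 124.241 kt.
124.241 × 1.151 ≈ 143.00 mph → 143.0 mph.

143.0 mph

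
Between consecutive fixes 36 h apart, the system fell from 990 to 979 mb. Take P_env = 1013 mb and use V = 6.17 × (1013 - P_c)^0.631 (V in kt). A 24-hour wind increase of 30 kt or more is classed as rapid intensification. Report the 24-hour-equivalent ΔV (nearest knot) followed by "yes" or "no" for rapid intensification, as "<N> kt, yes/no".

8 kt, no

V₁: ΔP = 23, V ≈ 6.17 × 23^0.631 ≈ 44.62 kt.
V₂: ΔP = 34, V ≈ 6.17 × 34^0.631 ≈ 57.10 kt.
ΔV over 36 h = 12.48 kt → 24 h equivalent = 12.48 × 24/36 ≈ 8.32 kt.
8 kt < 30 kt ⇒ not rapid intensification.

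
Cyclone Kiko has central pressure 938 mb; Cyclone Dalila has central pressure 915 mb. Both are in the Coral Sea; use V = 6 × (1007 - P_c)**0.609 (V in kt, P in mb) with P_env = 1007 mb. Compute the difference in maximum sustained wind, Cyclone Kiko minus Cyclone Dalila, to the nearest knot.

-15 kt

Cyclone Kiko: ΔP = 69; V ≈ 6 × 69^0.609 ≈ 79.07 kt.
Cyclone Dalila: ΔP = 92; V ≈ 6 × 92^0.609 ≈ 94.21 kt.
Difference ≈ 79.07 − 94.21 = -15.14 → -15 kt.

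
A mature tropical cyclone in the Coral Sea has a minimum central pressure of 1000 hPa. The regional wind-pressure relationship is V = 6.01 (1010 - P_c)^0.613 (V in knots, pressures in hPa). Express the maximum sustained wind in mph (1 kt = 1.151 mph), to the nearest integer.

28 mph

ΔP = 1010 − 1000 = 10 hPa.
V ≈ 6.01 × 10^0.613 = 6.01 × 4.102 ≈ 24.653 kt.
24.653 × 1.151 ≈ 28.38 mph → 28 mph.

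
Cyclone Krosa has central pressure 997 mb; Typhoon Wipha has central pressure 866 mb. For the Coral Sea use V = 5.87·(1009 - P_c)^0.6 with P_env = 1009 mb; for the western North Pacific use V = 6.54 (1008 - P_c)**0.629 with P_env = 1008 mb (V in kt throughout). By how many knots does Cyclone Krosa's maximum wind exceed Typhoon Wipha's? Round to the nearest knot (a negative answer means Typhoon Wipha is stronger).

Cyclone Krosa: ΔP = 12; V ≈ 5.87 × 12^0.6 ≈ 26.07 kt.
Typhoon Wipha: ΔP = 142; V ≈ 6.54 × 142^0.629 ≈ 147.70 kt.
Difference ≈ 26.07 − 147.70 = -121.63 → -122 kt.

-122 kt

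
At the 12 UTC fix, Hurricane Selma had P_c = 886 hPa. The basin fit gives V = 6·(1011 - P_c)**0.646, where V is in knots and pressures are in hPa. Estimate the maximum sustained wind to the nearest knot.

ΔP = 1011 − 886 = 125 hPa.
125^0.646 ≈ 22.626.
V ≈ 6 × 22.626 ≈ 135.8 kt.

136 kt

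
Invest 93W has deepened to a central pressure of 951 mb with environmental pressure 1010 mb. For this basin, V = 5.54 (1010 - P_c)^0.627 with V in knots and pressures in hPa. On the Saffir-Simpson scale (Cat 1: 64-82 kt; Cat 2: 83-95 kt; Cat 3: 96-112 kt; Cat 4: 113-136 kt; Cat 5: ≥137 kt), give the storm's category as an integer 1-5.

ΔP = 1010 − 951 = 59 mb.
V ≈ 5.54 × 59^0.627 = 5.54 × 12.89 ≈ 71 kt.
71 kt falls in the Category 1 band.

1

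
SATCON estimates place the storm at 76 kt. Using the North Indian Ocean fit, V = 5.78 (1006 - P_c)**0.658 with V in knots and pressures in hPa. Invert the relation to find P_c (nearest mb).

956 mb

ΔP = (V / 5.78)^(1/0.658) = (76/5.78)^1.520.
76/5.78 = 13.149; 13.149^1.520 ≈ 50.17 mb.
P_c = 1006 − 50.17 = 955.83 ≈ 956 mb.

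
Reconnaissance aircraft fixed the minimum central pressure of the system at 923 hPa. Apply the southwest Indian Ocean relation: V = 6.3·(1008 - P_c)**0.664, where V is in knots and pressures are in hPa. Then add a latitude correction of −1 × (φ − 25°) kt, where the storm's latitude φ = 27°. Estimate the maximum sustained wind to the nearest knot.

ΔP = 1008 − 923 = 85 hPa.
85^0.664 ≈ 19.104.
V ≈ 6.3 × 19.104 ≈ 120.4 kt.
Latitude correction: −1 × (27 − 25) = -2 kt.
Corrected V ≈ 118.4 kt → 118 kt.

118 kt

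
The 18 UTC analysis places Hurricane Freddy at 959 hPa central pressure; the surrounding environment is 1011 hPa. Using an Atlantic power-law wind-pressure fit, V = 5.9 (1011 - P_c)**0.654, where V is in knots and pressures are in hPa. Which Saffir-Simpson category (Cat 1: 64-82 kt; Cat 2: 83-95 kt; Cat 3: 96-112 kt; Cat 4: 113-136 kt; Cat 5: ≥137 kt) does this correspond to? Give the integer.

ΔP = 1011 − 959 = 52 hPa.
V ≈ 5.9 × 52^0.654 = 5.9 × 13.25 ≈ 78 kt.
78 kt falls in the Category 1 band.

1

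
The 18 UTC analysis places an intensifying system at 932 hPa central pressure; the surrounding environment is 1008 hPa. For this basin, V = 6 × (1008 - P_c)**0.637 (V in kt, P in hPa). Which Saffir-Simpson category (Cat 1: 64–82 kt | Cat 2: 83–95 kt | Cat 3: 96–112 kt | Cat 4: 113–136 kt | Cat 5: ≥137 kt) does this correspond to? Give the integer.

2

ΔP = 1008 − 932 = 76 hPa.
V ≈ 6 × 76^0.637 = 6 × 15.78 ≈ 95 kt.
95 kt falls in the Category 2 band.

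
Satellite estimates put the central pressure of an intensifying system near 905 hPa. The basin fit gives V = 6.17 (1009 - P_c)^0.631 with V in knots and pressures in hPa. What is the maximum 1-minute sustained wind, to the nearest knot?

116 kt

ΔP = 1009 − 905 = 104 hPa.
104^0.631 ≈ 18.739.
V ≈ 6.17 × 18.739 ≈ 115.6 kt.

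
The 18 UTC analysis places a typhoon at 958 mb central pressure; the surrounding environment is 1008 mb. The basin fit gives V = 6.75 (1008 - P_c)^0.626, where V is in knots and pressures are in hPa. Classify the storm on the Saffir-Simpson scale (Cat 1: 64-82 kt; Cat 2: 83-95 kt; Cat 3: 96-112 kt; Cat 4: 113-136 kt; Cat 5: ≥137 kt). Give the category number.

1

ΔP = 1008 − 958 = 50 mb.
V ≈ 6.75 × 50^0.626 = 6.75 × 11.58 ≈ 78 kt.
78 kt falls in the Category 1 band.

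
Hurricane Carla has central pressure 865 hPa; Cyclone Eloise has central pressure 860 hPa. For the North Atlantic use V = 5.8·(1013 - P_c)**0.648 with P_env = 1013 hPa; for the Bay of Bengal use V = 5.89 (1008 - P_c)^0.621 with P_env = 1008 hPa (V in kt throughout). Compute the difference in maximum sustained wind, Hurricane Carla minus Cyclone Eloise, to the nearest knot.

Hurricane Carla: ΔP = 148; V ≈ 5.8 × 148^0.648 ≈ 147.83 kt.
Cyclone Eloise: ΔP = 148; V ≈ 5.89 × 148^0.621 ≈ 131.17 kt.
Difference ≈ 147.83 − 131.17 = 16.66 → 17 kt.

17 kt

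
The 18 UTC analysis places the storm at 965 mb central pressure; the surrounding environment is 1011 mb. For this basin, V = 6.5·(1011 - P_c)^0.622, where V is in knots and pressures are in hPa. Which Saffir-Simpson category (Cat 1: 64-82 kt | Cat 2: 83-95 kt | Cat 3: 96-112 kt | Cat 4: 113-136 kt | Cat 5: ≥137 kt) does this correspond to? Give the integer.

ΔP = 1011 − 965 = 46 mb.
V ≈ 6.5 × 46^0.622 = 6.5 × 10.82 ≈ 70 kt.
70 kt falls in the Category 1 band.

1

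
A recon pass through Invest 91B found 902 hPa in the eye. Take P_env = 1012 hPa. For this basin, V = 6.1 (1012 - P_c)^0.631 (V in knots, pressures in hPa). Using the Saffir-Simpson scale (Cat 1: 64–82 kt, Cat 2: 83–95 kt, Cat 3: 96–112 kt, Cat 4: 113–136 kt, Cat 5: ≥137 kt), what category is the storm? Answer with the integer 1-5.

4

ΔP = 1012 − 902 = 110 hPa.
V ≈ 6.1 × 110^0.631 = 6.1 × 19.41 ≈ 118 kt.
118 kt falls in the Category 4 band.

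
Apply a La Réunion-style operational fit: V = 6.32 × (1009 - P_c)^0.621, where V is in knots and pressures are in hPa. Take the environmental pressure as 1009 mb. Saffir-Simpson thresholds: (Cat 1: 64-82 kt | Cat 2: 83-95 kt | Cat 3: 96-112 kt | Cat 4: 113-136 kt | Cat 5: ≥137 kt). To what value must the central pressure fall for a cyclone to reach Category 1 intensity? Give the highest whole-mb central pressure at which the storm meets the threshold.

Category 1 begins at V = 64 kt.
Required ΔP = (64/6.32)^(1/0.621) = 10.127^1.610 ≈ 41.60 mb.
P_c ≤ 1009 − 41.60 = 967.40, so the highest integer P_c is 967 mb.

967 mb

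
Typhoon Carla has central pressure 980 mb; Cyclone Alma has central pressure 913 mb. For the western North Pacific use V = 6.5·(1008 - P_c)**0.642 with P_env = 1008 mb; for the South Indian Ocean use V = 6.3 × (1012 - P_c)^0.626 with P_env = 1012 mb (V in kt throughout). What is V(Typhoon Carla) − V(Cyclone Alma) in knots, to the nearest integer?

Typhoon Carla: ΔP = 28; V ≈ 6.5 × 28^0.642 ≈ 55.21 kt.
Cyclone Alma: ΔP = 99; V ≈ 6.3 × 99^0.626 ≈ 111.84 kt.
Difference ≈ 55.21 − 111.84 = -56.63 → -57 kt.

-57 kt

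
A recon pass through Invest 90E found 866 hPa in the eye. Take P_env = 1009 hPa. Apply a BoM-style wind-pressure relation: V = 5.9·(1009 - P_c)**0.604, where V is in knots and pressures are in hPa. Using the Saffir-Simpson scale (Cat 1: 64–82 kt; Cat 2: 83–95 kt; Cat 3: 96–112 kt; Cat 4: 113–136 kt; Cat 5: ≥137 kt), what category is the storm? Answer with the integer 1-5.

ΔP = 1009 − 866 = 143 hPa.
V ≈ 5.9 × 143^0.604 = 5.9 × 20.04 ≈ 118 kt.
118 kt falls in the Category 4 band.

4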